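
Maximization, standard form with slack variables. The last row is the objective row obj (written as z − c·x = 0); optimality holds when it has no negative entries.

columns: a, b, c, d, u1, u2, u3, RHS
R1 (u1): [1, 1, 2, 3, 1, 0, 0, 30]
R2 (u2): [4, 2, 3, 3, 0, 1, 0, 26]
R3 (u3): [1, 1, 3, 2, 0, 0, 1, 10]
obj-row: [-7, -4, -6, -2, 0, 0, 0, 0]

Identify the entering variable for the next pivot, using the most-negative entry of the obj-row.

Negative obj-row entries: a: -7, b: -4, c: -6, d: -2.
The most negative is -7 in column a, so a enters.

a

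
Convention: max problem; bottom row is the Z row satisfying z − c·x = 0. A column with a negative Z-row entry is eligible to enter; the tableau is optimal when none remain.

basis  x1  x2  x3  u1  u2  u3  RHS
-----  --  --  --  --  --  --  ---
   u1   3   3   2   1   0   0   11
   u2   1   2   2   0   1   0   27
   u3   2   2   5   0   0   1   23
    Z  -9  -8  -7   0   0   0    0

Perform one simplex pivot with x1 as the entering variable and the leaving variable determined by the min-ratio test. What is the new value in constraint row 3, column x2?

0

Ratio test on column x1 — row 1: 11/3 = 11/3; row 2: 27/1 = 27; row 3: 23/2 = 23/2. Minimum is 11/3 at row 1 (u1 leaves); pivot element 3.
Divide row 1 by 3; eliminate column x1 from the other rows.
Row 3 update in column x2: 2 − 2·1 = 0.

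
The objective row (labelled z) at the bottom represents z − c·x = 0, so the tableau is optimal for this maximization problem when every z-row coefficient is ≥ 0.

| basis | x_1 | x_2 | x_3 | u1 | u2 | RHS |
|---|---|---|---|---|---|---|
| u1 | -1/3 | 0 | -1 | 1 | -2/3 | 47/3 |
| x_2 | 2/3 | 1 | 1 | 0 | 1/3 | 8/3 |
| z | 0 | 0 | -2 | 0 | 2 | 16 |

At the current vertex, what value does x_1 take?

x_1 is not in the basis, so in the current basic feasible solution x_1 = 0.

0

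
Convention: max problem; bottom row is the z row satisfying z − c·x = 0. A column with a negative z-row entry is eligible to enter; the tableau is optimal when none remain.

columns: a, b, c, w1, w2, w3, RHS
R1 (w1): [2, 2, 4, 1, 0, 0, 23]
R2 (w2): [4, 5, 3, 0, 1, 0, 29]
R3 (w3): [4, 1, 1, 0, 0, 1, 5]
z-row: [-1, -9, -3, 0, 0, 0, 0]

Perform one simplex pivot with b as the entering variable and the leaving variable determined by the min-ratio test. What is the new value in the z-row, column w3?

9

Ratio test on column b — row 1: 23/2 = 23/2; row 2: 29/5 = 29/5; row 3: 5/1 = 5. Minimum is 5 at row 3 (w3 leaves); pivot element 1.
Divide row 3 by 1; eliminate column b from the other rows.
z-row update in column w3: 0 − (-9)·1 = 9.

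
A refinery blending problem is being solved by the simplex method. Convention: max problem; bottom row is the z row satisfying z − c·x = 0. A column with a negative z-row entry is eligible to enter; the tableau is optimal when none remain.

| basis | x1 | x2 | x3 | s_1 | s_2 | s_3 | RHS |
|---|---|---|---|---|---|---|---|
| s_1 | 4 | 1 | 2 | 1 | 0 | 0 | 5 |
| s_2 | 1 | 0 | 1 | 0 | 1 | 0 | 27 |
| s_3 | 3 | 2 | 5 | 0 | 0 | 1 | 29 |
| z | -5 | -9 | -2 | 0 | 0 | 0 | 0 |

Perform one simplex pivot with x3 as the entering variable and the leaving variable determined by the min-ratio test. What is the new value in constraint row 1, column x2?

1/2

Ratio test on column x3 — row 1: 5/2 = 5/2; row 2: 27/1 = 27; row 3: 29/5 = 29/5. Minimum is 5/2 at row 1 (s_1 leaves); pivot element 2.
Divide row 1 by 2; eliminate column x3 from the other rows.
In the new row 1, the x2 entry is the old entry divided by the pivot: 1/2 = 1/2.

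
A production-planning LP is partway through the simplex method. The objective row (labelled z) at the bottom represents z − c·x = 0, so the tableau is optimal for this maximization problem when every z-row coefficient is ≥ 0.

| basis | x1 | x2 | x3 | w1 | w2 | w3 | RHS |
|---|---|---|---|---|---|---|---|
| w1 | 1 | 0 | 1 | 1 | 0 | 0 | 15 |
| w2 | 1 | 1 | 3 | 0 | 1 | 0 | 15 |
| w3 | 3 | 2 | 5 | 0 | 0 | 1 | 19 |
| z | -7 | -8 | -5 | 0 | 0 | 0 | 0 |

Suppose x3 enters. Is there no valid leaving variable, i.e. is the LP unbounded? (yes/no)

no

Column x3 has positive entries in row(s) 1, 2, 3, so the ratio test bounds it — not unbounded.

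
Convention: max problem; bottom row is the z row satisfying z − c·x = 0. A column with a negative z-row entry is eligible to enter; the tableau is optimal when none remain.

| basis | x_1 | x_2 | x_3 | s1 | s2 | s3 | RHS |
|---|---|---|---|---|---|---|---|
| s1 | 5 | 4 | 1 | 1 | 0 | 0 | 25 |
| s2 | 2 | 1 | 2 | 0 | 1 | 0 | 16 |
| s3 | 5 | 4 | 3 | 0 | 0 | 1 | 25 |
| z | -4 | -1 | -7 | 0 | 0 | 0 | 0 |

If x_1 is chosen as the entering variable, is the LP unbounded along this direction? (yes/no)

no

Column x_1 has positive entries in row(s) 1, 2, 3, so the ratio test bounds it — not unbounded.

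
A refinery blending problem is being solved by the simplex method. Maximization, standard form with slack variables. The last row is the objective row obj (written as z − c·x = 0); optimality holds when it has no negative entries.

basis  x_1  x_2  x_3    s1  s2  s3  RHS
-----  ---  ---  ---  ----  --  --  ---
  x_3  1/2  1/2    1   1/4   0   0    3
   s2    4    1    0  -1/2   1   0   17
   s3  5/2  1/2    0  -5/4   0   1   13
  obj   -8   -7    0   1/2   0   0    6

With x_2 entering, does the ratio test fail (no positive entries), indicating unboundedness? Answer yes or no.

Column x_2 has positive entries in row(s) 1, 2, 3, so the ratio test bounds it — not unbounded.

no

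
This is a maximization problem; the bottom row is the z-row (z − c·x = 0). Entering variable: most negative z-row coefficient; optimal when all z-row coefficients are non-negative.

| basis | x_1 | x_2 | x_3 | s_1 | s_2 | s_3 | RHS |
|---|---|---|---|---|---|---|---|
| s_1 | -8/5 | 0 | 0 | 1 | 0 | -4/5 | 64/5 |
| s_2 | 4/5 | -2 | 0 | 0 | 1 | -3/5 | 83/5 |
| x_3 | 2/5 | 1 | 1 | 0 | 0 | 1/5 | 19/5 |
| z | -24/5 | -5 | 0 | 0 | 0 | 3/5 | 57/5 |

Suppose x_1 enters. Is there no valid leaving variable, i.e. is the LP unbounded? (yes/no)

no

Column x_1 has positive entries in row(s) 2, 3, so the ratio test bounds it — not unbounded.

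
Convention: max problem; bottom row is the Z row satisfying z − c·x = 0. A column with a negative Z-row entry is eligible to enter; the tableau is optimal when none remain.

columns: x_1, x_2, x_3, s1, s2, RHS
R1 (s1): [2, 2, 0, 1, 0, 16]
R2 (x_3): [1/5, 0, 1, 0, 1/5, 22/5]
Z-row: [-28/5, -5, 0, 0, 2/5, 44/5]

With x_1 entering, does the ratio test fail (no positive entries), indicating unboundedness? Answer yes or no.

Column x_1 has positive entries in row(s) 1, 2, so the ratio test bounds it — not unbounded.

no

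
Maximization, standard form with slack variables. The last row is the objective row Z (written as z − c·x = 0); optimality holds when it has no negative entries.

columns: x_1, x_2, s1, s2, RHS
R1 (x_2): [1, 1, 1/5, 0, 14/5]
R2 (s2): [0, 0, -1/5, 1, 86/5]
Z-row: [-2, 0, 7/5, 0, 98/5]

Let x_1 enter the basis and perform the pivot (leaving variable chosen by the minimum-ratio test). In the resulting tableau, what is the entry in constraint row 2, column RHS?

86/5

Ratio test on column x_1 — row 1: (14/5)/1 = 14/5; row 2: entry 0 ≤ 0. Minimum is 14/5 at row 1 (x_2 leaves); pivot element 1.
Divide row 1 by 1; eliminate column x_1 from the other rows.
Row 2 update in column RHS: 86/5 − 0·(14/5) = 86/5.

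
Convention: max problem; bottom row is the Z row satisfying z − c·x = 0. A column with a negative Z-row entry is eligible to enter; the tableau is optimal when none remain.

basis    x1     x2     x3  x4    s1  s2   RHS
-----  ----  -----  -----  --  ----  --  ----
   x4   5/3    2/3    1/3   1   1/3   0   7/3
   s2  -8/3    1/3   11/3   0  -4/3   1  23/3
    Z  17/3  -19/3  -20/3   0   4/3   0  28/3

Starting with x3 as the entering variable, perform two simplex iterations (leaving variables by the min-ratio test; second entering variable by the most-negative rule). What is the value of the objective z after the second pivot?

Ratio test on column x3 — row 1: (7/3)/(1/3) = 7; row 2: (23/3)/(11/3) = 23/11. Minimum is 23/11 at row 2 (s2 leaves); pivot element 11/3.
Pivot on row 2; the Z-row RHS becomes 28/3 − (-20/3)·(23/11) = 256/11.
Next entering variable (most negative Z-row entry -63/11): x2.
Ratio test on column x2 — row 1: (18/11)/(7/11) = 18/7; row 2: (23/11)/(1/11) = 23. Minimum is 18/7 at row 1 (x4 leaves); pivot element 7/11.
After the second pivot the Z-row RHS is 256/11 − (-63/11)·(18/7) = 38.

38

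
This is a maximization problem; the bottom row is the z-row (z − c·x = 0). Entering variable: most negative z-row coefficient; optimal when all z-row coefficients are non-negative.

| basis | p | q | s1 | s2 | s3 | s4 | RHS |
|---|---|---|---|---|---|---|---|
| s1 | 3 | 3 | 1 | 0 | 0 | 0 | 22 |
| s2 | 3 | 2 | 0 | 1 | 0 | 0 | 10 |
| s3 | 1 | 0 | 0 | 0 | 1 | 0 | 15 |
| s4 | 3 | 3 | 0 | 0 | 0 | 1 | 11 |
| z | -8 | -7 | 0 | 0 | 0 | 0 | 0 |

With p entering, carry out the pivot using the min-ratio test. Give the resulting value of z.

80/3

Ratio test on column p — row 1: 22/3 = 22/3; row 2: 10/3 = 10/3; row 3: 15/1 = 15; row 4: 11/3 = 11/3. Minimum is 10/3 at row 2 (s2 leaves); pivot element 3.
Pivot on row 2; the z-row RHS becomes 0 − (-8)·(10/3) = 80/3.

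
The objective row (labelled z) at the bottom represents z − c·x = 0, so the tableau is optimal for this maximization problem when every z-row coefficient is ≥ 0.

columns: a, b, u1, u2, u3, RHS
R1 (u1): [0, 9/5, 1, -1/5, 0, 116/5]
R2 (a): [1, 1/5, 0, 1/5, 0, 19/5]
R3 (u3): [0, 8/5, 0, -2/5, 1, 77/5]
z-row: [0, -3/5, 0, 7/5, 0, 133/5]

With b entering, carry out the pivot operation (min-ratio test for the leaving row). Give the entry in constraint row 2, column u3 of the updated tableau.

-1/8

Ratio test on column b — row 1: (116/5)/(9/5) = 116/9; row 2: (19/5)/(1/5) = 19; row 3: (77/5)/(8/5) = 77/8. Minimum is 77/8 at row 3 (u3 leaves); pivot element 8/5.
Divide row 3 by 8/5; eliminate column b from the other rows.
Row 2 update in column u3: 0 − (1/5)·(5/8) = -1/8.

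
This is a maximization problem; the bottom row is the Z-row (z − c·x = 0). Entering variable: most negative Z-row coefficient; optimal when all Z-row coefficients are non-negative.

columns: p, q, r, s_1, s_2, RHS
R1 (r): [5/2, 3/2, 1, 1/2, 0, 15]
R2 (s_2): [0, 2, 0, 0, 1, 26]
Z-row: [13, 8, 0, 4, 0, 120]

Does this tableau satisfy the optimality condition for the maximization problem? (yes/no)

yes

Every Z-row coefficient is ≥ 0, so the tableau is optimal.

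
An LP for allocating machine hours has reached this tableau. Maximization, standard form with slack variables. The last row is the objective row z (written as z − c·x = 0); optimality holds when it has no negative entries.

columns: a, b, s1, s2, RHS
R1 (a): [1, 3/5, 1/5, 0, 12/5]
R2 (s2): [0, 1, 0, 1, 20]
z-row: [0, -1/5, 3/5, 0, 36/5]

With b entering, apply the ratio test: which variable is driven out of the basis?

Column b entries and ratios — a: (12/5)/(3/5) = 4; s2: 20/1 = 20.
Smallest ratio is 4 in the row of a, so a leaves.

a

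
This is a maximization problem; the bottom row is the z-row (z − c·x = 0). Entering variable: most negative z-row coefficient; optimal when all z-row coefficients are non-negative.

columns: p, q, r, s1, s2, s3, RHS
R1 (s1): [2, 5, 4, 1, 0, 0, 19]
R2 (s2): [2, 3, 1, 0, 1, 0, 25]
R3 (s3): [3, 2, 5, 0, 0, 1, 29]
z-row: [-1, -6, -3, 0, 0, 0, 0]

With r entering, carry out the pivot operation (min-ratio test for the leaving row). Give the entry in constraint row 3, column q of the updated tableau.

-17/4

Ratio test on column r — row 1: 19/4 = 19/4; row 2: 25/1 = 25; row 3: 29/5 = 29/5. Minimum is 19/4 at row 1 (s1 leaves); pivot element 4.
Divide row 1 by 4; eliminate column r from the other rows.
Row 3 update in column q: 2 − 5·(5/4) = -17/4.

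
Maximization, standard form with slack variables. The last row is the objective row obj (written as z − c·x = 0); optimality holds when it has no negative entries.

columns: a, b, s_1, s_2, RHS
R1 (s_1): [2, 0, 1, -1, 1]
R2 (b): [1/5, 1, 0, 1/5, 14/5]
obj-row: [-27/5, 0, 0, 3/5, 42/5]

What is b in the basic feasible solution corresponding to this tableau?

b is basic (row 2); its value is the RHS of that row, 14/5.

14/5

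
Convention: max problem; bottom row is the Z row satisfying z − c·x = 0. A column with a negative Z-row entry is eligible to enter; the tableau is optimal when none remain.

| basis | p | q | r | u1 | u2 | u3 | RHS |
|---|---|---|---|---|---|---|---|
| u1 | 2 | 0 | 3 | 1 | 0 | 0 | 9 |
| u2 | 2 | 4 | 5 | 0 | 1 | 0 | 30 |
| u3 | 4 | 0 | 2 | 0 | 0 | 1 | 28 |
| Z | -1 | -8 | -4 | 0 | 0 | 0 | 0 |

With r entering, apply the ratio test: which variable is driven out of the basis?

u1

Column r entries and ratios — u1: 9/3 = 3; u2: 30/5 = 6; u3: 28/2 = 14.
Smallest ratio is 3 in the row of u1, so u1 leaves.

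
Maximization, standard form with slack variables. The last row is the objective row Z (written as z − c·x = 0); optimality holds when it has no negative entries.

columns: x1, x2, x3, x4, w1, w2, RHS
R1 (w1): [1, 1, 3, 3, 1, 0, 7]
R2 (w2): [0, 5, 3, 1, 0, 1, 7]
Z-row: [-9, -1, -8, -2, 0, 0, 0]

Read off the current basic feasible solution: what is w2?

w2 is basic (row 2); its value is the RHS of that row, 7.

7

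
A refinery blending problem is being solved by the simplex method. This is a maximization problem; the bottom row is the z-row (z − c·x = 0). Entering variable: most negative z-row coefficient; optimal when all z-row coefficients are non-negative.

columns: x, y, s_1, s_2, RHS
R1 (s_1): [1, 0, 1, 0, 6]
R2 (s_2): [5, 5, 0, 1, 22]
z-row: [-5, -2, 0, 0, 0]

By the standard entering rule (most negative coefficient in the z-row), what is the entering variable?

x

Negative z-row entries: x: -5, y: -2.
The most negative is -5 in column x, so x enters.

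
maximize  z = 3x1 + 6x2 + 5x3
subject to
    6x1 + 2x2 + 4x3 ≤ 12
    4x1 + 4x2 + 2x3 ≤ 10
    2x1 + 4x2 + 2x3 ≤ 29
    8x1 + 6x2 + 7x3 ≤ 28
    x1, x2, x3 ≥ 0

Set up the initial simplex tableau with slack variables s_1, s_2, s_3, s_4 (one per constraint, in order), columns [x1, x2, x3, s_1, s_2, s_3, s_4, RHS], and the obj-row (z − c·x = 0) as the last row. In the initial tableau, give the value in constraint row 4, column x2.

6

Constraint 4 has coefficient 6 on x2.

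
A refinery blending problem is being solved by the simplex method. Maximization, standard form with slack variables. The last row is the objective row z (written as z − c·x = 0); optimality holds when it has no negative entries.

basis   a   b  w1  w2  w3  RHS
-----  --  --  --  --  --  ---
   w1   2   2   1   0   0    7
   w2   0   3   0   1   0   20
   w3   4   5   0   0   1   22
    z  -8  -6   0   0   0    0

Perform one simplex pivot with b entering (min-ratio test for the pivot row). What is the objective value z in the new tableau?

21

Ratio test on column b — row 1: 7/2 = 7/2; row 2: 20/3 = 20/3; row 3: 22/5 = 22/5. Minimum is 7/2 at row 1 (w1 leaves); pivot element 2.
Pivot on row 1; the z-row RHS becomes 0 − (-6)·(7/2) = 21.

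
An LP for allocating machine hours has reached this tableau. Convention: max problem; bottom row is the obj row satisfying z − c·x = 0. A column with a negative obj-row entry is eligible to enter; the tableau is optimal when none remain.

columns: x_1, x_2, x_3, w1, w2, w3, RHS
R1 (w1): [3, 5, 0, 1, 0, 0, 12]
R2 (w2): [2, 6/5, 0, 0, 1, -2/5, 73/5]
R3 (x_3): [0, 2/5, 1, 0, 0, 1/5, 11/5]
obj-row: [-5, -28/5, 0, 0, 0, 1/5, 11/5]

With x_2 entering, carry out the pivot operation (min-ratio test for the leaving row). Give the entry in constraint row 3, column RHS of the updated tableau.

Ratio test on column x_2 — row 1: 12/5 = 12/5; row 2: (73/5)/(6/5) = 73/6; row 3: (11/5)/(2/5) = 11/2. Minimum is 12/5 at row 1 (w1 leaves); pivot element 5.
Divide row 1 by 5; eliminate column x_2 from the other rows.
Row 3 update in column RHS: 11/5 − (2/5)·(12/5) = 31/25.

31/25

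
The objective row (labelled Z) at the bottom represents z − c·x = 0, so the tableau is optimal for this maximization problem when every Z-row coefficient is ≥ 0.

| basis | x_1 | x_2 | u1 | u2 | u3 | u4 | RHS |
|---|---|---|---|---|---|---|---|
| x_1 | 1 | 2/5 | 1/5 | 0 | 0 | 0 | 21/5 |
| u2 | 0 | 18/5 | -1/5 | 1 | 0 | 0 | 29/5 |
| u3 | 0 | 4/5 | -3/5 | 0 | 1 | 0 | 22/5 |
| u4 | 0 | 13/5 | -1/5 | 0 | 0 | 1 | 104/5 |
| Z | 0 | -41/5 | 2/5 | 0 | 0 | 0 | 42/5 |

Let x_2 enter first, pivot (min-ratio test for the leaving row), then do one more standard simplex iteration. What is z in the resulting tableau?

Ratio test on column x_2 — row 1: (21/5)/(2/5) = 21/2; row 2: (29/5)/(18/5) = 29/18; row 3: (22/5)/(4/5) = 11/2; row 4: (104/5)/(13/5) = 8. Minimum is 29/18 at row 2 (u2 leaves); pivot element 18/5.
Pivot on row 2; the Z-row RHS becomes 42/5 − (-41/5)·(29/18) = 389/18.
Next entering variable (most negative Z-row entry -1/18): u1.
Ratio test on column u1 — row 1: (32/9)/(2/9) = 16; row 2: entry -1/18 ≤ 0; row 3: entry -5/9 ≤ 0; row 4: entry -1/18 ≤ 0. Minimum is 16 at row 1 (x_1 leaves); pivot element 2/9.
After the second pivot the Z-row RHS is 389/18 − (-1/18)·16 = 45/2.

45/2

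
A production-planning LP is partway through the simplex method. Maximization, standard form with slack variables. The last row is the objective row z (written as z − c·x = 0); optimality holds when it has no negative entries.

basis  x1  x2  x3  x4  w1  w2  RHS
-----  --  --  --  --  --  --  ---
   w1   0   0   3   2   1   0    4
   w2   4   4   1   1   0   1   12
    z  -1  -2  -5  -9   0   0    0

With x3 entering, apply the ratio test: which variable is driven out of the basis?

Column x3 entries and ratios — w1: 4/3 = 4/3; w2: 12/1 = 12.
Smallest ratio is 4/3 in the row of w1, so w1 leaves.

w1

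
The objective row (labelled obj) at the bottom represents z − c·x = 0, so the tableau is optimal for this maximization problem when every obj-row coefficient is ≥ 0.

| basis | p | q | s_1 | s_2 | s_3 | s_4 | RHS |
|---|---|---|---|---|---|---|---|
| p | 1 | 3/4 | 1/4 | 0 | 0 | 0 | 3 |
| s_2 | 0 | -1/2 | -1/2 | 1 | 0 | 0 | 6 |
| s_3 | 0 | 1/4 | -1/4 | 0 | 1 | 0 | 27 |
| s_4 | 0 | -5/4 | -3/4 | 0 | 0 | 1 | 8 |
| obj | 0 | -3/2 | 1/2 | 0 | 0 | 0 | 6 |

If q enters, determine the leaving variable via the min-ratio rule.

p

Column q entries and ratios — p: 3/(3/4) = 4; s_2: -1/2 ≤ 0, skip; s_3: 27/(1/4) = 108; s_4: -5/4 ≤ 0, skip.
Smallest ratio is 4 in the row of p, so p leaves.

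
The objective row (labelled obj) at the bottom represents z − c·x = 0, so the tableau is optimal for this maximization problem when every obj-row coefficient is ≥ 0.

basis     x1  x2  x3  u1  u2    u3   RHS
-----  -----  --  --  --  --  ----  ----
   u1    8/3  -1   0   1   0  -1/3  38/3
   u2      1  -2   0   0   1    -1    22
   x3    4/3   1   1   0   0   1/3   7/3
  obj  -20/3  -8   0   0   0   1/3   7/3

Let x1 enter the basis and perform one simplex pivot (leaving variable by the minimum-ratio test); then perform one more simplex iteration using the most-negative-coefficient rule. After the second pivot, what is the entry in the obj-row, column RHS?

21

Ratio test on column x1 — row 1: (38/3)/(8/3) = 19/4; row 2: 22/1 = 22; row 3: (7/3)/(4/3) = 7/4. Minimum is 7/4 at row 3 (x3 leaves); pivot element 4/3.
Divide row 3 by 4/3; eliminate column x1 from the other rows.
Second iteration: most negative obj-row entry is -3 in column x2, so x2 enters.
Ratio test on column x2 — row 1: entry -3 ≤ 0; row 2: entry -11/4 ≤ 0; row 3: (7/4)/(3/4) = 7/3. Minimum is 7/3 at row 3 (x1 leaves); pivot element 3/4.
Divide row 3 by 3/4; eliminate column x2 from the other rows.
After both pivots, the entry at the obj-row, column RHS is 21.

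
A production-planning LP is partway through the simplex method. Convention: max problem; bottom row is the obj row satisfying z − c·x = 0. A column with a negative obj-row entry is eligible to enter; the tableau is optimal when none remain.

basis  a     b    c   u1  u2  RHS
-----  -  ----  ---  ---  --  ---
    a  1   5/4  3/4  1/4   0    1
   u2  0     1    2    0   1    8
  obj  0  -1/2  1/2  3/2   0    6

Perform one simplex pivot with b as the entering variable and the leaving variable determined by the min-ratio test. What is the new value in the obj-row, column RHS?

Ratio test on column b — row 1: 1/(5/4) = 4/5; row 2: 8/1 = 8. Minimum is 4/5 at row 1 (a leaves); pivot element 5/4.
Divide row 1 by 5/4; eliminate column b from the other rows.
obj-row update in column RHS: 6 − (-1/2)·(4/5) = 32/5.

32/5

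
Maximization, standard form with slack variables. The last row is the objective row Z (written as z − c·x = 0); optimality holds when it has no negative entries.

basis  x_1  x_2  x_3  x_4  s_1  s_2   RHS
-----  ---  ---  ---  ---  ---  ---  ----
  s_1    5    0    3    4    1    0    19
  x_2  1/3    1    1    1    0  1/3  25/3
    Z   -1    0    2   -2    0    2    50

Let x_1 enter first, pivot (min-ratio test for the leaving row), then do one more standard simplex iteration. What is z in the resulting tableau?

119/2

Ratio test on column x_1 — row 1: 19/5 = 19/5; row 2: (25/3)/(1/3) = 25. Minimum is 19/5 at row 1 (s_1 leaves); pivot element 5.
Pivot on row 1; the Z-row RHS becomes 50 − (-1)·(19/5) = 269/5.
Next entering variable (most negative Z-row entry -6/5): x_4.
Ratio test on column x_4 — row 1: (19/5)/(4/5) = 19/4; row 2: (106/15)/(11/15) = 106/11. Minimum is 19/4 at row 1 (x_1 leaves); pivot element 4/5.
After the second pivot the Z-row RHS is 269/5 − (-6/5)·(19/4) = 119/2.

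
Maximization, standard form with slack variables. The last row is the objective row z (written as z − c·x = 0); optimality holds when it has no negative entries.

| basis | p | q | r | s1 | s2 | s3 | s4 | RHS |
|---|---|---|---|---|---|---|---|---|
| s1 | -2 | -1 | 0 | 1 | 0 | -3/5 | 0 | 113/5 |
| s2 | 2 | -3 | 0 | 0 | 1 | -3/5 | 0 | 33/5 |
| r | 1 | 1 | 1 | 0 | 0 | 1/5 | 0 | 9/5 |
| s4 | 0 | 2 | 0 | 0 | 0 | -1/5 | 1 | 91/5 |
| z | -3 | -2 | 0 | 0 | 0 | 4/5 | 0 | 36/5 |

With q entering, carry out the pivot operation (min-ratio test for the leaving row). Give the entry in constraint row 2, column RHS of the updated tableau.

12

Ratio test on column q — row 1: entry -1 ≤ 0; row 2: entry -3 ≤ 0; row 3: (9/5)/1 = 9/5; row 4: (91/5)/2 = 91/10. Minimum is 9/5 at row 3 (r leaves); pivot element 1.
Divide row 3 by 1; eliminate column q from the other rows.
Row 2 update in column RHS: 33/5 − (-3)·(9/5) = 12.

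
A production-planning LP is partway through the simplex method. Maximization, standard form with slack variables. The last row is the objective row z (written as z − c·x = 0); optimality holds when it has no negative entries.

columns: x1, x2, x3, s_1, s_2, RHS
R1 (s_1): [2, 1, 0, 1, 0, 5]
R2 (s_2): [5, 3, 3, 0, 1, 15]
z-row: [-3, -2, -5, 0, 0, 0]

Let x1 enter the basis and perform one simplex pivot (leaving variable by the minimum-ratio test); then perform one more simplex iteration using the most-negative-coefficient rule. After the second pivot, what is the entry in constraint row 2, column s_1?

Ratio test on column x1 — row 1: 5/2 = 5/2; row 2: 15/5 = 3. Minimum is 5/2 at row 1 (s_1 leaves); pivot element 2.
Divide row 1 by 2; eliminate column x1 from the other rows.
Second iteration: most negative z-row entry is -5 in column x3, so x3 enters.
Ratio test on column x3 — row 1: entry 0 ≤ 0; row 2: (5/2)/3 = 5/6. Minimum is 5/6 at row 2 (s_2 leaves); pivot element 3.
Divide row 2 by 3; eliminate column x3 from the other rows.
After both pivots, the entry at constraint row 2, column s_1 is -5/6.

-5/6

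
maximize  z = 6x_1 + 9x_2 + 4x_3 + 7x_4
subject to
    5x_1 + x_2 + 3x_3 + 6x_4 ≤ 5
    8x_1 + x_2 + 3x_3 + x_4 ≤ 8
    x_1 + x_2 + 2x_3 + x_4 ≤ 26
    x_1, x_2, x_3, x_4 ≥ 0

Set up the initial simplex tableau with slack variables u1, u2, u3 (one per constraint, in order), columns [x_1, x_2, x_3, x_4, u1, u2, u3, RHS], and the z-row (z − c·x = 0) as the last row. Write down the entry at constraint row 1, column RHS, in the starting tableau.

The RHS of constraint 1 is b_1 = 5.

5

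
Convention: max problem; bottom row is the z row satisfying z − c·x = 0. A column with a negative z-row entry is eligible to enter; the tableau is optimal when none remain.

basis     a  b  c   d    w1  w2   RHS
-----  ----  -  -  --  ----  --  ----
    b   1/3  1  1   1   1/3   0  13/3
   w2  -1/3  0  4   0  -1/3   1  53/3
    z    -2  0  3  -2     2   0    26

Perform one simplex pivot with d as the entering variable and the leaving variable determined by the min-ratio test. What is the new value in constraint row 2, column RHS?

53/3

Ratio test on column d — row 1: (13/3)/1 = 13/3; row 2: entry 0 ≤ 0. Minimum is 13/3 at row 1 (b leaves); pivot element 1.
Divide row 1 by 1; eliminate column d from the other rows.
Row 2 update in column RHS: 53/3 − 0·(13/3) = 53/3.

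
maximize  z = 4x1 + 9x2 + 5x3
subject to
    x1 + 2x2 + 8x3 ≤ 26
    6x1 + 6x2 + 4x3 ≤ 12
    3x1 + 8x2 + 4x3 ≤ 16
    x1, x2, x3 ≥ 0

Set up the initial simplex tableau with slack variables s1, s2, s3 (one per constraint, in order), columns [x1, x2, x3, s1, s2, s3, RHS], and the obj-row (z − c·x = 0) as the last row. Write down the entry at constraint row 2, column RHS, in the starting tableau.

12

The RHS of constraint 2 is b_2 = 12.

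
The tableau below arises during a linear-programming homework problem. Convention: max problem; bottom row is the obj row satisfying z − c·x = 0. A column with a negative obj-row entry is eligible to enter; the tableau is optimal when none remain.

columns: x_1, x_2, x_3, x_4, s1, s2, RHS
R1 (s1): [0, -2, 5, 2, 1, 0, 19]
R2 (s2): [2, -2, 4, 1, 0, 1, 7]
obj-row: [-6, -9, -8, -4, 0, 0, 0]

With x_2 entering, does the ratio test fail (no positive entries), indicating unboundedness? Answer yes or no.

Every constraint-row entry in column x_2 is ≤ 0, so increasing x_2 is unbounded.

yes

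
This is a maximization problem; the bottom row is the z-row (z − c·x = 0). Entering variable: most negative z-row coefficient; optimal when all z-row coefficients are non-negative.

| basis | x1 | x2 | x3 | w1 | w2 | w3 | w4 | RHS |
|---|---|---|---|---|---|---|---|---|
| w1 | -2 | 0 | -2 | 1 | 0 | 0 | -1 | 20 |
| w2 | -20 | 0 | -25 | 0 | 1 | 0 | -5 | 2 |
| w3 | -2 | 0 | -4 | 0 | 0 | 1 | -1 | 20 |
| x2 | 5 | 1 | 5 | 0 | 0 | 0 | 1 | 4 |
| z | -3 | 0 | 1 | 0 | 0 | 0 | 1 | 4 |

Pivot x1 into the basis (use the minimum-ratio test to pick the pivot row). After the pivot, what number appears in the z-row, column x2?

Ratio test on column x1 — row 1: entry -2 ≤ 0; row 2: entry -20 ≤ 0; row 3: entry -2 ≤ 0; row 4: 4/5 = 4/5. Minimum is 4/5 at row 4 (x2 leaves); pivot element 5.
Divide row 4 by 5; eliminate column x1 from the other rows.
z-row update in column x2: 0 − (-3)·(1/5) = 3/5.

3/5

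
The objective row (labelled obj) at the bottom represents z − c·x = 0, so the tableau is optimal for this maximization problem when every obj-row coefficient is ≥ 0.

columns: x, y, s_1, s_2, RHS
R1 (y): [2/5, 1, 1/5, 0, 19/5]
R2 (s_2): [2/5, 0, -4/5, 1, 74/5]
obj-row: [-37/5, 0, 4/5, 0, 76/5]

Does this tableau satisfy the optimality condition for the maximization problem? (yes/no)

The obj-row has a negative entry -37/5 in column x, so it is not optimal.

no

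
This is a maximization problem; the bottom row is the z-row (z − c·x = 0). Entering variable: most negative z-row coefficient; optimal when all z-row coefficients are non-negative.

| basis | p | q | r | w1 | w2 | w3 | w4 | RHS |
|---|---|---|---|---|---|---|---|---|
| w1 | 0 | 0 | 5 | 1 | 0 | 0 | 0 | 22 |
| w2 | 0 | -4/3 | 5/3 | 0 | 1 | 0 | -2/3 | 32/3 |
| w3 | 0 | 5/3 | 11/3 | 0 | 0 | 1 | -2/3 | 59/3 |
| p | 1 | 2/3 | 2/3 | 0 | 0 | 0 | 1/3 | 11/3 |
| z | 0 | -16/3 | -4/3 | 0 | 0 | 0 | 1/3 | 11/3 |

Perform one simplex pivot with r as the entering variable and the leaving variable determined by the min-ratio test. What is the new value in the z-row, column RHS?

143/15

Ratio test on column r — row 1: 22/5 = 22/5; row 2: (32/3)/(5/3) = 32/5; row 3: (59/3)/(11/3) = 59/11; row 4: (11/3)/(2/3) = 11/2. Minimum is 22/5 at row 1 (w1 leaves); pivot element 5.
Divide row 1 by 5; eliminate column r from the other rows.
z-row update in column RHS: 11/3 − (-4/3)·(22/5) = 143/15.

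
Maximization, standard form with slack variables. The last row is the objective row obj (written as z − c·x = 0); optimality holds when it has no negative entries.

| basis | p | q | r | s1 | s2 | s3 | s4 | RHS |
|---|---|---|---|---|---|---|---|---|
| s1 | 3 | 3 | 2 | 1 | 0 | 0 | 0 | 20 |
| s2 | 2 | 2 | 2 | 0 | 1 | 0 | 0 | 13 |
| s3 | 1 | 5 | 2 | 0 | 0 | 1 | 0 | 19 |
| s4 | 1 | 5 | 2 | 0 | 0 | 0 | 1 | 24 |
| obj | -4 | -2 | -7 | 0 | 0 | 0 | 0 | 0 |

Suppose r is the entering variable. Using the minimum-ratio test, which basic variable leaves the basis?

s2

Column r entries and ratios — s1: 20/2 = 10; s2: 13/2 = 13/2; s3: 19/2 = 19/2; s4: 24/2 = 12.
Smallest ratio is 13/2 in the row of s2, so s2 leaves.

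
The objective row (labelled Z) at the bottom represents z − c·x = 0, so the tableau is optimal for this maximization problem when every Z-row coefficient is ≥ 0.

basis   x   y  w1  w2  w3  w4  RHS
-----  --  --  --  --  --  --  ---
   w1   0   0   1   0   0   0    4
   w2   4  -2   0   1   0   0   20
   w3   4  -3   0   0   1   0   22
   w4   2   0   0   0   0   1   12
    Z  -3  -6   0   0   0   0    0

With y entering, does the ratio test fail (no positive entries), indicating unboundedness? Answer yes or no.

yes

Every constraint-row entry in column y is ≤ 0, so increasing y is unbounded.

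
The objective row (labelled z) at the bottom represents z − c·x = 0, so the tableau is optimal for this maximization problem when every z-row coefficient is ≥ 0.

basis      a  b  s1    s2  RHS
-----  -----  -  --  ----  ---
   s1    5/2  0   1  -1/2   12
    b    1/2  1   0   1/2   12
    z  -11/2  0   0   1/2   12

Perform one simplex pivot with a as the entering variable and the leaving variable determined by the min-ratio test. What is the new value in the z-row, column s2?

-3/5

Ratio test on column a — row 1: 12/(5/2) = 24/5; row 2: 12/(1/2) = 24. Minimum is 24/5 at row 1 (s1 leaves); pivot element 5/2.
Divide row 1 by 5/2; eliminate column a from the other rows.
z-row update in column s2: 1/2 − (-11/2)·(-1/5) = -3/5.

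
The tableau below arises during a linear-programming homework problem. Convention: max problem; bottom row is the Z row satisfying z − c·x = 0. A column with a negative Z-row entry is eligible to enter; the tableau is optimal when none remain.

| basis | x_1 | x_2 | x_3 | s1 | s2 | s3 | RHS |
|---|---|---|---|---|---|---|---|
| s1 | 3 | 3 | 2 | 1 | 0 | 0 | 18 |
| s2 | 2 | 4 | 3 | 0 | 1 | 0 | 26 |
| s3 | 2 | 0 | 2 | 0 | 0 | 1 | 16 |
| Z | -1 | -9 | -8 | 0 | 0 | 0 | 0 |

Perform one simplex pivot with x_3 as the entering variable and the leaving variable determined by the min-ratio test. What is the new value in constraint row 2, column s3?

Ratio test on column x_3 — row 1: 18/2 = 9; row 2: 26/3 = 26/3; row 3: 16/2 = 8. Minimum is 8 at row 3 (s3 leaves); pivot element 2.
Divide row 3 by 2; eliminate column x_3 from the other rows.
Row 2 update in column s3: 0 − 3·(1/2) = -3/2.

-3/2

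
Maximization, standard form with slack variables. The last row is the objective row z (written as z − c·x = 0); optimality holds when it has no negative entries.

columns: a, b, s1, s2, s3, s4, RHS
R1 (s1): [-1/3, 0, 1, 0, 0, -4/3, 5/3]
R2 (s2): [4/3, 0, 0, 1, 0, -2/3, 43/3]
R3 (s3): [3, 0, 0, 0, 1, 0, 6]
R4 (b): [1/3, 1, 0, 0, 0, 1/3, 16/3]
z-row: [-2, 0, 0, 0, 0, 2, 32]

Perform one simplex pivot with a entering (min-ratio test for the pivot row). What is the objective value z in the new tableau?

36

Ratio test on column a — row 1: entry -1/3 ≤ 0; row 2: (43/3)/(4/3) = 43/4; row 3: 6/3 = 2; row 4: (16/3)/(1/3) = 16. Minimum is 2 at row 3 (s3 leaves); pivot element 3.
Pivot on row 3; the z-row RHS becomes 32 − (-2)·2 = 36.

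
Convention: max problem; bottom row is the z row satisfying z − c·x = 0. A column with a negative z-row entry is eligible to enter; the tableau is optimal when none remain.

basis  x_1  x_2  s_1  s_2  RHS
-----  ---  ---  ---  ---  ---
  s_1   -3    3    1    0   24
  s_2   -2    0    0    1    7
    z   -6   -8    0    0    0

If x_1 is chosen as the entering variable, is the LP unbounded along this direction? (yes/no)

Every constraint-row entry in column x_1 is ≤ 0, so increasing x_1 is unbounded.

yes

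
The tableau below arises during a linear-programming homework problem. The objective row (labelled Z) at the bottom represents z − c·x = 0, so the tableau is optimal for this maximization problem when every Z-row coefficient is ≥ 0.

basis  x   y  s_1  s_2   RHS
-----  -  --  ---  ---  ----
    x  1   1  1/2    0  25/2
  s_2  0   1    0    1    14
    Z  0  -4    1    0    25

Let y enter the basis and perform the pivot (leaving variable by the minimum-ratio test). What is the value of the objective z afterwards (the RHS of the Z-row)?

75

Ratio test on column y — row 1: (25/2)/1 = 25/2; row 2: 14/1 = 14. Minimum is 25/2 at row 1 (x leaves); pivot element 1.
Pivot on row 1; the Z-row RHS becomes 25 − (-4)·(25/2) = 75.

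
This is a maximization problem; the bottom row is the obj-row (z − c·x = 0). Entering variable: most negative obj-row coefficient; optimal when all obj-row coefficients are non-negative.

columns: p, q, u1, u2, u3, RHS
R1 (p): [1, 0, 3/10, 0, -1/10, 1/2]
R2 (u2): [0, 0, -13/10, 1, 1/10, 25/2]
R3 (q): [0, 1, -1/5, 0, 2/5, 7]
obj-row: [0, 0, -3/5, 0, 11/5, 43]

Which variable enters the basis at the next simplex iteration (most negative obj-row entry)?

u1

Negative obj-row entries: u1: -3/5.
The most negative is -3/5 in column u1, so u1 enters.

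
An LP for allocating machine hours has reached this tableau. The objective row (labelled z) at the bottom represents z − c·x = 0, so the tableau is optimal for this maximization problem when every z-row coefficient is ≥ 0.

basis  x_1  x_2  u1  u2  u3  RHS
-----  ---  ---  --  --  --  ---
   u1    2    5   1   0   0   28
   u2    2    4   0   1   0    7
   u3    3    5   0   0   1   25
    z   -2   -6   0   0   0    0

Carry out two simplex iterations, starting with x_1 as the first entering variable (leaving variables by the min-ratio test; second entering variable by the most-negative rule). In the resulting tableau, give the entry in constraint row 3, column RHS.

65/4

Ratio test on column x_1 — row 1: 28/2 = 14; row 2: 7/2 = 7/2; row 3: 25/3 = 25/3. Minimum is 7/2 at row 2 (u2 leaves); pivot element 2.
Divide row 2 by 2; eliminate column x_1 from the other rows.
Second iteration: most negative z-row entry is -2 in column x_2, so x_2 enters.
Ratio test on column x_2 — row 1: 21/1 = 21; row 2: (7/2)/2 = 7/4; row 3: entry -1 ≤ 0. Minimum is 7/4 at row 2 (x_1 leaves); pivot element 2.
Divide row 2 by 2; eliminate column x_2 from the other rows.
After both pivots, the entry at constraint row 3, column RHS is 65/4.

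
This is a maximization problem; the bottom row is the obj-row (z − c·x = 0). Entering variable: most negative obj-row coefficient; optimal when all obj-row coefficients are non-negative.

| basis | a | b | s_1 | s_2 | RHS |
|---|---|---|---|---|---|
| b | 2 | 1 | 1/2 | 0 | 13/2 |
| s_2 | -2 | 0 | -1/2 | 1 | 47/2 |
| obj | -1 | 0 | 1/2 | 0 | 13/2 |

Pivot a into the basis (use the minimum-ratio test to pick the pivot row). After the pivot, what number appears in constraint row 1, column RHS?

Ratio test on column a — row 1: (13/2)/2 = 13/4; row 2: entry -2 ≤ 0. Minimum is 13/4 at row 1 (b leaves); pivot element 2.
Divide row 1 by 2; eliminate column a from the other rows.
In the new row 1, the RHS entry is the old entry divided by the pivot: (13/2)/2 = 13/4.

13/4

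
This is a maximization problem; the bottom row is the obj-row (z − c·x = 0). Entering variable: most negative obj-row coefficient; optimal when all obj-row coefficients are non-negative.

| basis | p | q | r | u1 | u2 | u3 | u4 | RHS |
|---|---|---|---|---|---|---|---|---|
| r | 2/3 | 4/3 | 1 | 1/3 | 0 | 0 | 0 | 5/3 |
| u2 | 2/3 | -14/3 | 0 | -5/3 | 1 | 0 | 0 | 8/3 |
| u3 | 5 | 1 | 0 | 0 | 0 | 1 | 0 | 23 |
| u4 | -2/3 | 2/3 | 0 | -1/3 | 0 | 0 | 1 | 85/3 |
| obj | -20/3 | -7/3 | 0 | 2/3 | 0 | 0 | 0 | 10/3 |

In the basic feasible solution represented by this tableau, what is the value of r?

5/3

r is basic (row 1); its value is the RHS of that row, 5/3.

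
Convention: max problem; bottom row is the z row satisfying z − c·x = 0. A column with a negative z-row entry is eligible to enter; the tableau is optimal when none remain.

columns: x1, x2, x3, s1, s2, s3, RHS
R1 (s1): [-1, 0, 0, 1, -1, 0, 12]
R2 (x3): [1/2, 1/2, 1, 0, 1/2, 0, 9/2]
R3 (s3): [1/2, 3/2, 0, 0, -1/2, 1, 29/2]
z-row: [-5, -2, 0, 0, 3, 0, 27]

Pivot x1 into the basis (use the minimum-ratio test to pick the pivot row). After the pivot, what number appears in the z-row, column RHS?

Ratio test on column x1 — row 1: entry -1 ≤ 0; row 2: (9/2)/(1/2) = 9; row 3: (29/2)/(1/2) = 29. Minimum is 9 at row 2 (x3 leaves); pivot element 1/2.
Divide row 2 by 1/2; eliminate column x1 from the other rows.
z-row update in column RHS: 27 − (-5)·9 = 72.

72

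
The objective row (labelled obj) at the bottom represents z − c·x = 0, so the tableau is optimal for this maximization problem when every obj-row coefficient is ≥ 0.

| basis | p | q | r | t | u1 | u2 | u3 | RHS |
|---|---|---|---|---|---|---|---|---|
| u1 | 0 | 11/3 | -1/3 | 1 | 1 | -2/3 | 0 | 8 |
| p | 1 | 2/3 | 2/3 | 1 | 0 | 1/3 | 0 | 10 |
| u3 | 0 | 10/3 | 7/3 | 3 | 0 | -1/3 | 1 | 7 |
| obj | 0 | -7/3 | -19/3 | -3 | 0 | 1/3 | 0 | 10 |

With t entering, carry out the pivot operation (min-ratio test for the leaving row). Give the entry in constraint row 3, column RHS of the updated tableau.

7/3

Ratio test on column t — row 1: 8/1 = 8; row 2: 10/1 = 10; row 3: 7/3 = 7/3. Minimum is 7/3 at row 3 (u3 leaves); pivot element 3.
Divide row 3 by 3; eliminate column t from the other rows.
In the new row 3, the RHS entry is the old entry divided by the pivot: 7/3 = 7/3.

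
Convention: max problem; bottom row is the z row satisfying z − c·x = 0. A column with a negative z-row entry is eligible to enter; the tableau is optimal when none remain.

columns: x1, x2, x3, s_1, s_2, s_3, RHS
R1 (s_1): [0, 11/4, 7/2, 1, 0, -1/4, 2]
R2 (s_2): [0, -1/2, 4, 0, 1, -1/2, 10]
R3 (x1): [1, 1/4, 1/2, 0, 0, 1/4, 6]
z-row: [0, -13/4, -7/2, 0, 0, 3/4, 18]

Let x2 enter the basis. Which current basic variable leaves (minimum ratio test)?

Column x2 entries and ratios — s_1: 2/(11/4) = 8/11; s_2: -1/2 ≤ 0, skip; x1: 6/(1/4) = 24.
Smallest ratio is 8/11 in the row of s_1, so s_1 leaves.

s_1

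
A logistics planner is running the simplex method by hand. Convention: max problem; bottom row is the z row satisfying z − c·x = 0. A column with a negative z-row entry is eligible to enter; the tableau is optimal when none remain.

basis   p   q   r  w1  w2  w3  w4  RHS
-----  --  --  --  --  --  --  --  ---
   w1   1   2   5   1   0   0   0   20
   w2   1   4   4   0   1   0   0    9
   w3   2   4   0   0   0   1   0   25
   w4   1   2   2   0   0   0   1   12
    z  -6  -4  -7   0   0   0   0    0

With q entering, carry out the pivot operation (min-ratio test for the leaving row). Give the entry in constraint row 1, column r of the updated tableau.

3

Ratio test on column q — row 1: 20/2 = 10; row 2: 9/4 = 9/4; row 3: 25/4 = 25/4; row 4: 12/2 = 6. Minimum is 9/4 at row 2 (w2 leaves); pivot element 4.
Divide row 2 by 4; eliminate column q from the other rows.
Row 1 update in column r: 5 − 2·1 = 3.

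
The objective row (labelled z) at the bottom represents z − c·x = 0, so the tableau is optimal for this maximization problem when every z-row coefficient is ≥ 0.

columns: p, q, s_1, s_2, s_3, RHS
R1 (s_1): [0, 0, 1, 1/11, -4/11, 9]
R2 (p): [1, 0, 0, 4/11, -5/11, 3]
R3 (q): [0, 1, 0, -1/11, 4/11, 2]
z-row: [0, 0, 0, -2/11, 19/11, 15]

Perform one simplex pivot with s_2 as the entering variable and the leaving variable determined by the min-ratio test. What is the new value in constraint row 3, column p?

1/4

Ratio test on column s_2 — row 1: 9/(1/11) = 99; row 2: 3/(4/11) = 33/4; row 3: entry -1/11 ≤ 0. Minimum is 33/4 at row 2 (p leaves); pivot element 4/11.
Divide row 2 by 4/11; eliminate column s_2 from the other rows.
Row 3 update in column p: 0 − (-1/11)·(11/4) = 1/4.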